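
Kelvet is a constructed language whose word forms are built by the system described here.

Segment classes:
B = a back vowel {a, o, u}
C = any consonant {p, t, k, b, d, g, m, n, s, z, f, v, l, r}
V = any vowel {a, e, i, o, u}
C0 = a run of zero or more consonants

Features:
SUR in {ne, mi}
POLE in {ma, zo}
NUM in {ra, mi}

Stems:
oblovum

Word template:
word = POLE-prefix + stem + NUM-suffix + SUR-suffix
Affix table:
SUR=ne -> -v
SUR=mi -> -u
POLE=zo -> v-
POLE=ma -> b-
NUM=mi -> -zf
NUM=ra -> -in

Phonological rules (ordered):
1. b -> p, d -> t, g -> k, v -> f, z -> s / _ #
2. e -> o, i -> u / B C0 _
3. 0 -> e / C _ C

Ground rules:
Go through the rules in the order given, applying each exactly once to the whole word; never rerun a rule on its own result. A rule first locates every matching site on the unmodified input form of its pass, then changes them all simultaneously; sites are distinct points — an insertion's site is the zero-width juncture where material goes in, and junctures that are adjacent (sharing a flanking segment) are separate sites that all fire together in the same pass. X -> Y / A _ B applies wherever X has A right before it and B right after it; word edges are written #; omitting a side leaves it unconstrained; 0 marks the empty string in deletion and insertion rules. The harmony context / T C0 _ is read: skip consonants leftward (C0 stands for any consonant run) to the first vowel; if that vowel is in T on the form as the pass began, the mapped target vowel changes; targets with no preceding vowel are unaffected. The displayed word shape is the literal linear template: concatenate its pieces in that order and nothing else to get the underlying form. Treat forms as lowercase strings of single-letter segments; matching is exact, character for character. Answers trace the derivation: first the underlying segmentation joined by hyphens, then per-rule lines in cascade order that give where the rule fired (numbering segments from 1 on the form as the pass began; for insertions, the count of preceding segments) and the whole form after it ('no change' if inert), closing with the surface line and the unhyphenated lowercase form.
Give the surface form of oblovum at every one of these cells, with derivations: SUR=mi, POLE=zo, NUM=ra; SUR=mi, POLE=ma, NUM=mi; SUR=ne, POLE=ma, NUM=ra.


cell SUR=mi, POLE=zo, NUM=ra:
underlying: v-oblovum-in-u
1. b -> p, d -> t, g -> k, v -> f, z -> s / _ #: no change
2. e -> o, i -> u / B C0 _: fires at position(s) 9: voblovumunu
3. 0 -> e / C _ C: inserts after position(s) 3: vobelovumunu
surface: vobelovumunu

cell SUR=mi, POLE=ma, NUM=mi:
underlying: b-oblovum-zf-u
1. b -> p, d -> t, g -> k, v -> f, z -> s / _ #: no change
2. e -> o, i -> u / B C0 _: no change
3. 0 -> e / C _ C: inserts after position(s) 3, 8, 9: bobelovumezefu
surface: bobelovumezefu

cell SUR=ne, POLE=ma, NUM=ra:
underlying: b-oblovum-in-v
1. b -> p, d -> t, g -> k, v -> f, z -> s / _ #: fires at position(s) 11: boblovuminf
2. e -> o, i -> u / B C0 _: fires at position(s) 9: boblovumunf
3. 0 -> e / C _ C: inserts after position(s) 3, 10: bobelovumunef
surface: bobelovumunef


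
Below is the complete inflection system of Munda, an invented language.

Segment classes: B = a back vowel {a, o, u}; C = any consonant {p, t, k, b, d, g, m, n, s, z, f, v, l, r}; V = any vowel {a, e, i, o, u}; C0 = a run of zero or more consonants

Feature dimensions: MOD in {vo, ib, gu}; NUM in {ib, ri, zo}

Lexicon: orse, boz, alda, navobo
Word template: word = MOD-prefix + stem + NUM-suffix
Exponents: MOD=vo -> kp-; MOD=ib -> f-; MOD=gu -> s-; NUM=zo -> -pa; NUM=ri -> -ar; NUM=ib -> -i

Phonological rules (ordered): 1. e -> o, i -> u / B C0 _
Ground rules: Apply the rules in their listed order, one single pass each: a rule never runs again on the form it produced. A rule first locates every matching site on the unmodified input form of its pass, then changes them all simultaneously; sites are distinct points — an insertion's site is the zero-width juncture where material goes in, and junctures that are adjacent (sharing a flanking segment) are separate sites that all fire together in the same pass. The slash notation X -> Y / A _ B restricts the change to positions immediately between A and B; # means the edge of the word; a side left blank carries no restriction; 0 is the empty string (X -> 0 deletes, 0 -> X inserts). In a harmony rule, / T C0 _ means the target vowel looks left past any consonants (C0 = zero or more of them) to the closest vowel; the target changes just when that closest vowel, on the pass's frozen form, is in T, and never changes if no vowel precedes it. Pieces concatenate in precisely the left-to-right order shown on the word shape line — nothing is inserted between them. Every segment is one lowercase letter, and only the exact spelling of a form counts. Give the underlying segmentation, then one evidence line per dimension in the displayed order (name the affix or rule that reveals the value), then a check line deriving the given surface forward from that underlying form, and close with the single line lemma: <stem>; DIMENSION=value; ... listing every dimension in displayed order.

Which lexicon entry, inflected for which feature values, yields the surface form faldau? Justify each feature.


underlying: f-alda-i
MOD=ib - signalled by the affix f-
NUM=ib - signalled by the affix -i
check: faldai -> faldau
lemma: alda; MOD=ib; NUM=ib


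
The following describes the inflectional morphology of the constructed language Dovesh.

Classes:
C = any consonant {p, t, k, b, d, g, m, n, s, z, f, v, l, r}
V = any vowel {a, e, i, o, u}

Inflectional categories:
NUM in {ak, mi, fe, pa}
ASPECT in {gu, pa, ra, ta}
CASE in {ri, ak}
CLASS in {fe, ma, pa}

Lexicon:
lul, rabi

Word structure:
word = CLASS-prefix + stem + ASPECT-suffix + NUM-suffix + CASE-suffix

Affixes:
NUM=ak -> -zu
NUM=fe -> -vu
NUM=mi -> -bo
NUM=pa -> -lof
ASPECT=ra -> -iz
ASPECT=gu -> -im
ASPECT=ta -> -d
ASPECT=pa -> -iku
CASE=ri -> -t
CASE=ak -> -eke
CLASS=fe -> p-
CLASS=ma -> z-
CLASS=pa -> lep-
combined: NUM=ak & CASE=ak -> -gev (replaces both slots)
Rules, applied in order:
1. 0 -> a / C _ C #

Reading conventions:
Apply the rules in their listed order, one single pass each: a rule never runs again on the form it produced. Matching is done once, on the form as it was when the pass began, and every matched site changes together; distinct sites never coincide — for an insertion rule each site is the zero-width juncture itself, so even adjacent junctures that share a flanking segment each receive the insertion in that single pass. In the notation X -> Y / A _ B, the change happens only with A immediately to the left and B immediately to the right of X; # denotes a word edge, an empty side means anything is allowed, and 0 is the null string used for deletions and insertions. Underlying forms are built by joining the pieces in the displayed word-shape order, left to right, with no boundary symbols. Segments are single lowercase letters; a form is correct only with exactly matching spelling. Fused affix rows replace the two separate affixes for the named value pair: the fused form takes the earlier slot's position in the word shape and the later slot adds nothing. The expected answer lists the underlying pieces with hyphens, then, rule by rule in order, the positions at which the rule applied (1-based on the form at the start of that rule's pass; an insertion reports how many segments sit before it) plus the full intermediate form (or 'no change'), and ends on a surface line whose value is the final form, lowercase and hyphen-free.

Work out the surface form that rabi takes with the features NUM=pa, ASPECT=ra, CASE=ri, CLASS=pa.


underlying: lep-rabi-iz-lof-t
1. 0 -> a / C _ C #: inserts after position(s) 12: leprabiizlofat
surface: leprabiizlofat


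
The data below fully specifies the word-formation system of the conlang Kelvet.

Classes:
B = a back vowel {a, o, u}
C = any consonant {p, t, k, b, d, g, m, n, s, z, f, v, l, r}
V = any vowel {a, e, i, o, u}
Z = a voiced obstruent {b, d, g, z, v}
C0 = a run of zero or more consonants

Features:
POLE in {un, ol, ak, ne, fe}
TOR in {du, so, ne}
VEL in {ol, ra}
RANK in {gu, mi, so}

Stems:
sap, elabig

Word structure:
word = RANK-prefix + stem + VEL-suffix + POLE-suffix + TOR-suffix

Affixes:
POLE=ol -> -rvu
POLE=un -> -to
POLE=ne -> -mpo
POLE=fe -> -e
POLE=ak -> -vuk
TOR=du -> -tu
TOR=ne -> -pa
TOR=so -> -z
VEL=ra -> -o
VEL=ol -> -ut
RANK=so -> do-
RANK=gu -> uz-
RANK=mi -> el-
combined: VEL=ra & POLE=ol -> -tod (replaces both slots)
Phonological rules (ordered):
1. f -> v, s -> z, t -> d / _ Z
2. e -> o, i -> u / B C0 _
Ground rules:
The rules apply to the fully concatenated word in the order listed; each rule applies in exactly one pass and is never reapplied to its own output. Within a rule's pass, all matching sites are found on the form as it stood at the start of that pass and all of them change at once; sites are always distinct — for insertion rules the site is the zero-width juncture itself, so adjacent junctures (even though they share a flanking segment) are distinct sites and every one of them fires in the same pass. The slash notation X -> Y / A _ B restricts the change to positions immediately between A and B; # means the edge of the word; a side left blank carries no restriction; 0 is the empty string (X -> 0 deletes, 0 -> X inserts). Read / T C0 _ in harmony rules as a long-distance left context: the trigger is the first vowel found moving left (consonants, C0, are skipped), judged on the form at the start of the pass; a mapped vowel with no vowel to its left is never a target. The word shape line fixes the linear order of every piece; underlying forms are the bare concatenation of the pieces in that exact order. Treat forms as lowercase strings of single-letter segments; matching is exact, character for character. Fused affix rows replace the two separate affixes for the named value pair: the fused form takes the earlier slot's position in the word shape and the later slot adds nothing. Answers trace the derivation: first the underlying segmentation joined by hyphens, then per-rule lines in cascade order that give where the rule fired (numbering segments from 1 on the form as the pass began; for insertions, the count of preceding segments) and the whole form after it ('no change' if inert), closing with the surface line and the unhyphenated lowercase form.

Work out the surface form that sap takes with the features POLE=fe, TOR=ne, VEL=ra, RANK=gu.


underlying: uz-sap-o-e-pa
1. f -> v, s -> z, t -> d / _ Z: no change
2. e -> o, i -> u / B C0 _: fires at position(s) 7: uzsapoopa
surface: uzsapoopa


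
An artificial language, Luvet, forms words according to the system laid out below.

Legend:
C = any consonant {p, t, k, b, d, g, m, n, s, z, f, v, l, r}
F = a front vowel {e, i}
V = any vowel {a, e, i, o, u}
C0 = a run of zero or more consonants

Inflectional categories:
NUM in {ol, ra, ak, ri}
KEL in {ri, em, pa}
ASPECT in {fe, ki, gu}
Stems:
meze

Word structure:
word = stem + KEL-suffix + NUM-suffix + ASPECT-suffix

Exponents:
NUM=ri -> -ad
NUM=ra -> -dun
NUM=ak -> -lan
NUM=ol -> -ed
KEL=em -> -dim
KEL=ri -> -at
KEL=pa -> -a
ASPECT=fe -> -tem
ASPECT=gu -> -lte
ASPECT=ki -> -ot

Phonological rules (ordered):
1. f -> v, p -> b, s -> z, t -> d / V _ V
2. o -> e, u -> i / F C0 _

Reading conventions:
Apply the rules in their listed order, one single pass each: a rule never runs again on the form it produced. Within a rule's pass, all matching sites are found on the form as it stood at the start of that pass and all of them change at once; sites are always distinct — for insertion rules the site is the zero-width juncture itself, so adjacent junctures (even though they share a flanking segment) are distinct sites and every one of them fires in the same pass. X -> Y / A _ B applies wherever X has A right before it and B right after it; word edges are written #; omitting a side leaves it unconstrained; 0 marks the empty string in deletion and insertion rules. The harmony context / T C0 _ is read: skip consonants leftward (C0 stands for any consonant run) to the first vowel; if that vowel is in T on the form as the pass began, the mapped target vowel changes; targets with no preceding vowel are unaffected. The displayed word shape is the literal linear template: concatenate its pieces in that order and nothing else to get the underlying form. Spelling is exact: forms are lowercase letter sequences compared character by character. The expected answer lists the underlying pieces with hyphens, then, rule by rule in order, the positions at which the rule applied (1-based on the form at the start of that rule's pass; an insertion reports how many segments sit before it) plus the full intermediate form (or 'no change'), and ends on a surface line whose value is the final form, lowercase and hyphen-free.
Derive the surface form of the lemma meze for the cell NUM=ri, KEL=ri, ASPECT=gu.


underlying: meze-at-ad-lte
1. f -> v, p -> b, s -> z, t -> d / V _ V: fires at position(s) 6: mezeadadlte
2. o -> e, u -> i / F C0 _: no change
surface: mezeadadlte


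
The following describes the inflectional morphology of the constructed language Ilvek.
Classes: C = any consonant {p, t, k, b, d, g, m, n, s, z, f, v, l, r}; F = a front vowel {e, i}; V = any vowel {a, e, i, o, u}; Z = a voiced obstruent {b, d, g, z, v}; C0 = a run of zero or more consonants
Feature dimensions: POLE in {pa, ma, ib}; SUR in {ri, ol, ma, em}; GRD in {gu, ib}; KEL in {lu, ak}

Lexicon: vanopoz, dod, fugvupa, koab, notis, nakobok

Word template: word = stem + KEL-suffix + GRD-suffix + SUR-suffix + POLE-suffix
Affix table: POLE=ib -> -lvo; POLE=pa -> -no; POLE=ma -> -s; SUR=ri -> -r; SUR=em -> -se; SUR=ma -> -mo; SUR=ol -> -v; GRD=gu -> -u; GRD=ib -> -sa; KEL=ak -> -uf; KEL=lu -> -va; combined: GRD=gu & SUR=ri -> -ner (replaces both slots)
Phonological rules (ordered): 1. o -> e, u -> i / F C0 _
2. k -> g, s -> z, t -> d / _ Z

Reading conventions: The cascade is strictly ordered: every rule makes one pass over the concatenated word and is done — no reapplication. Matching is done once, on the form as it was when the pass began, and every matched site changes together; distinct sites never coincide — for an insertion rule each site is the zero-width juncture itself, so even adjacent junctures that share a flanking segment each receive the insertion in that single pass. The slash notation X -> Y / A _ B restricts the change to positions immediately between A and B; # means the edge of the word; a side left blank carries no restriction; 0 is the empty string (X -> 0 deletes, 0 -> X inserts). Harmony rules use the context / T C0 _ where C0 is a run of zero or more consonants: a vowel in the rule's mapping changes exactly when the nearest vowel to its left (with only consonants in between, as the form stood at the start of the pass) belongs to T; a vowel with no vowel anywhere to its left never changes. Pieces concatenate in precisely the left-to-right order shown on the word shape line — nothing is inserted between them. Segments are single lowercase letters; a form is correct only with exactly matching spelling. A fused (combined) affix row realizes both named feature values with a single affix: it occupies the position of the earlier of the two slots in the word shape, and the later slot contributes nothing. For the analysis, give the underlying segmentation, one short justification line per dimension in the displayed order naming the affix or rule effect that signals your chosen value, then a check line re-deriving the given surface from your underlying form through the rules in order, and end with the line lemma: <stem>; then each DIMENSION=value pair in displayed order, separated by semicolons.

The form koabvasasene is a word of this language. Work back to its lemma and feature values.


underlying: koab-va-sa-se-no
POLE=pa - signalled by the affix -no
SUR=em - signalled by the affix -se
GRD=ib - signalled by the affix -sa
KEL=lu - signalled by the affix -va
check: koabvasaseno -> koabvasasene -> koabvasasene
lemma: koab; POLE=pa; SUR=em; GRD=ib; KEL=lu


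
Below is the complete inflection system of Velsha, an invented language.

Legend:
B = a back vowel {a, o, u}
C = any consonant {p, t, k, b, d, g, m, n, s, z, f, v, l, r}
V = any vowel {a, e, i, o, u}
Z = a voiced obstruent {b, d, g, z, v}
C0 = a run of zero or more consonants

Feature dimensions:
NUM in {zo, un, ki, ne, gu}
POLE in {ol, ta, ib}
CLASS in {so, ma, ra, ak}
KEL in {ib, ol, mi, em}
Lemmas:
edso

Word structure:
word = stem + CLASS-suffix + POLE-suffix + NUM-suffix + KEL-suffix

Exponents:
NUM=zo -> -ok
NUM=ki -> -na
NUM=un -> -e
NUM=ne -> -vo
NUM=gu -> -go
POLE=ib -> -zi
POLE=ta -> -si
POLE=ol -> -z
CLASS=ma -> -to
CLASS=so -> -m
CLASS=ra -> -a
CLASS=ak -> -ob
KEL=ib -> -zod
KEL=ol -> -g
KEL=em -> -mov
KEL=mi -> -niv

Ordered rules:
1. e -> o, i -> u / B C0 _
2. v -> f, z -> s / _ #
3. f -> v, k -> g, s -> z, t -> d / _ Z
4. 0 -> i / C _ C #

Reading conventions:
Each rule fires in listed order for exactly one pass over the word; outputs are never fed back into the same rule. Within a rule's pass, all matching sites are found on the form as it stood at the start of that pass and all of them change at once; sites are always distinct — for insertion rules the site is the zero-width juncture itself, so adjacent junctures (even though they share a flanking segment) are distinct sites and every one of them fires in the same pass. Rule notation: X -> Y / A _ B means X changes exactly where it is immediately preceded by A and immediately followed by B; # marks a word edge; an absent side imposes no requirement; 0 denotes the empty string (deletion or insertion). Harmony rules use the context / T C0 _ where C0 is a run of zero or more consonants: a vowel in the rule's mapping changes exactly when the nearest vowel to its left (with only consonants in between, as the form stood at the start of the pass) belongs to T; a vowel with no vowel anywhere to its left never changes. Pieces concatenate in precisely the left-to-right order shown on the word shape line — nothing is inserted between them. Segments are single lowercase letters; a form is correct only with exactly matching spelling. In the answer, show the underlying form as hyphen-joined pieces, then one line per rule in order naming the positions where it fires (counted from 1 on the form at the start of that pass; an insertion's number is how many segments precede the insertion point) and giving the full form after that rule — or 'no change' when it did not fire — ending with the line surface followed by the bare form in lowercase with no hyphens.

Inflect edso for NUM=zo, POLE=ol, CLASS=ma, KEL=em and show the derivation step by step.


underlying: edso-to-z-ok-mov
1. e -> o, i -> u / B C0 _: no change
2. v -> f, z -> s / _ #: fires at position(s) 12: edsotozokmof
3. f -> v, k -> g, s -> z, t -> d / _ Z: no change
4. 0 -> i / C _ C #: no change
surface: edsotozokmof


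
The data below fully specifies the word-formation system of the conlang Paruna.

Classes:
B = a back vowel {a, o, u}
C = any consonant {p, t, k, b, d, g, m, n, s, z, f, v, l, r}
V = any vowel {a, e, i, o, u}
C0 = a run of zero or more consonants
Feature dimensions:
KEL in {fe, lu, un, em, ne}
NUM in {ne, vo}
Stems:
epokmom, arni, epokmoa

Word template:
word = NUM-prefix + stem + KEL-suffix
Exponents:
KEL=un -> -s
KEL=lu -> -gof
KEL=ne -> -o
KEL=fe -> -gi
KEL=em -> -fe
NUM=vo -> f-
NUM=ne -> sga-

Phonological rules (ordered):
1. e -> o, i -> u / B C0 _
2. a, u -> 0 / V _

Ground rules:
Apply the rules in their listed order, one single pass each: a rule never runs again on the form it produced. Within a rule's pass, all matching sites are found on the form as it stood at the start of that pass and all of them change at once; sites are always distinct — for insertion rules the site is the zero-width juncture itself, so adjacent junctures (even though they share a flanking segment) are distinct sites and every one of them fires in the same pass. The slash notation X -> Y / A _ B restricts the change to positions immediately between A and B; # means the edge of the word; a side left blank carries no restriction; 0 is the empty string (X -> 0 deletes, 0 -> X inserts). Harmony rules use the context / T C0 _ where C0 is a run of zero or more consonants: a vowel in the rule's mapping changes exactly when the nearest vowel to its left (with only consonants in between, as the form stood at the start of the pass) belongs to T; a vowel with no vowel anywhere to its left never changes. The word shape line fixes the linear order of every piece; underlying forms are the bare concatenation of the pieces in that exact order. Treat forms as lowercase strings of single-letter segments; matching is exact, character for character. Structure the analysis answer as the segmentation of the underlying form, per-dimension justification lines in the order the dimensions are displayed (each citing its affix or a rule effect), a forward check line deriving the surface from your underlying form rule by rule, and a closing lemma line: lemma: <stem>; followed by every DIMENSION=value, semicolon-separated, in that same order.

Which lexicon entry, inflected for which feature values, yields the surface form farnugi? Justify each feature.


underlying: f-arni-gi
KEL=fe - signalled by the affix -gi
NUM=vo - signalled by the affix f-
check: farnigi -> farnugi -> farnugi
lemma: arni; KEL=fe; NUM=vo


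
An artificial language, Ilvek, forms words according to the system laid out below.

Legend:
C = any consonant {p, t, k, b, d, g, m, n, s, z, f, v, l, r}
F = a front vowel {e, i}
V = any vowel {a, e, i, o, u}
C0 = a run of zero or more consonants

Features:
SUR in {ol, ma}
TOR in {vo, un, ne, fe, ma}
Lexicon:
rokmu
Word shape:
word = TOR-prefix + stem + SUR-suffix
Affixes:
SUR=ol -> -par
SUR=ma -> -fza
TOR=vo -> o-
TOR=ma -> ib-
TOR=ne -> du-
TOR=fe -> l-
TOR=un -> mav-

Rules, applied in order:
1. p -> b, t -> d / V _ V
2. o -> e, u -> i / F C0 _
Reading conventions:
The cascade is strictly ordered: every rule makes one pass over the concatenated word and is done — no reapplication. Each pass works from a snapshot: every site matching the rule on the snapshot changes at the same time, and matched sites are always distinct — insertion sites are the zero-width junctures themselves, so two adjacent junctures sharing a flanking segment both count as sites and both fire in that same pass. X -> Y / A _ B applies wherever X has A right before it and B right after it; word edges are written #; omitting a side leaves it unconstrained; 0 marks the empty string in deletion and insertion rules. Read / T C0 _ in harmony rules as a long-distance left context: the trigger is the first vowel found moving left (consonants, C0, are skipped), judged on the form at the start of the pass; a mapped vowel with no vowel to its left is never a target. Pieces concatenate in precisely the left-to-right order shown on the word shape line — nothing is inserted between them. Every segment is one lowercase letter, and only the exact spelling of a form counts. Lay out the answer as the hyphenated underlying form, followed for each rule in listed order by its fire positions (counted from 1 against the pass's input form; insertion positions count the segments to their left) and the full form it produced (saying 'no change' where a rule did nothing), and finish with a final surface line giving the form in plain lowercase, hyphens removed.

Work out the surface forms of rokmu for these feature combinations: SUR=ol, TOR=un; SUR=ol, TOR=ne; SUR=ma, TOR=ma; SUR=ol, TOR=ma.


cell SUR=ol, TOR=un:
underlying: mav-rokmu-par
1. p -> b, t -> d / V _ V: fires at position(s) 9: mavrokmubar
2. o -> e, u -> i / F C0 _: no change
surface: mavrokmubar

cell SUR=ol, TOR=ne:
underlying: du-rokmu-par
1. p -> b, t -> d / V _ V: fires at position(s) 8: durokmubar
2. o -> e, u -> i / F C0 _: no change
surface: durokmubar

cell SUR=ma, TOR=ma:
underlying: ib-rokmu-fza
1. p -> b, t -> d / V _ V: no change
2. o -> e, u -> i / F C0 _: fires at position(s) 4: ibrekmufza
surface: ibrekmufza

cell SUR=ol, TOR=ma:
underlying: ib-rokmu-par
1. p -> b, t -> d / V _ V: fires at position(s) 8: ibrokmubar
2. o -> e, u -> i / F C0 _: fires at position(s) 4: ibrekmubar
surface: ibrekmubar


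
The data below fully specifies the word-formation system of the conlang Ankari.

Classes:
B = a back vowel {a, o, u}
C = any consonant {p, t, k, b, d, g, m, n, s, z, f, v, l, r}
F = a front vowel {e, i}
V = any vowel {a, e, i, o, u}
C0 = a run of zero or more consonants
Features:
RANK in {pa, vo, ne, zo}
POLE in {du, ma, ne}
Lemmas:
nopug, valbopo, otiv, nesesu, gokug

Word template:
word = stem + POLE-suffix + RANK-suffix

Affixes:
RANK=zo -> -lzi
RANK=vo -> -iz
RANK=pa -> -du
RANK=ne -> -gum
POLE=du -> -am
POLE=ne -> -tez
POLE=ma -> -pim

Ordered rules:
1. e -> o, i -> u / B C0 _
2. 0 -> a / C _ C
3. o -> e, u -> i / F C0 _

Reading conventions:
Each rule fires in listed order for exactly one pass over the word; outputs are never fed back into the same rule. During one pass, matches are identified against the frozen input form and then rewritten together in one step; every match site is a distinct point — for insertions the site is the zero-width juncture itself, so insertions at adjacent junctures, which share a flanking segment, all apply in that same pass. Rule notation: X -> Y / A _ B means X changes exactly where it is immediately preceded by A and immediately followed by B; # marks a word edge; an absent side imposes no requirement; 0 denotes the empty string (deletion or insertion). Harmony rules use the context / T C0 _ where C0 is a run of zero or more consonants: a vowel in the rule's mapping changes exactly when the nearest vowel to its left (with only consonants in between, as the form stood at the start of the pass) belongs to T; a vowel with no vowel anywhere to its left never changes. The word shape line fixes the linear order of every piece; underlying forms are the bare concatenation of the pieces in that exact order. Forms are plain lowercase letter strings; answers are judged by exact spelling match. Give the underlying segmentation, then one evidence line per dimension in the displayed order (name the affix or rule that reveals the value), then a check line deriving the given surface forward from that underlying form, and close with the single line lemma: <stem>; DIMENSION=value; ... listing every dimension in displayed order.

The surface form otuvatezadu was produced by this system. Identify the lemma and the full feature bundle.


underlying: otiv-tez-du
RANK=pa - signalled by the affix -du
POLE=ne - signalled by the affix -tez
check: otivtezdu -> otuvtezdu -> otuvatezadu -> otuvatezadu
lemma: otiv; RANK=pa; POLE=ne


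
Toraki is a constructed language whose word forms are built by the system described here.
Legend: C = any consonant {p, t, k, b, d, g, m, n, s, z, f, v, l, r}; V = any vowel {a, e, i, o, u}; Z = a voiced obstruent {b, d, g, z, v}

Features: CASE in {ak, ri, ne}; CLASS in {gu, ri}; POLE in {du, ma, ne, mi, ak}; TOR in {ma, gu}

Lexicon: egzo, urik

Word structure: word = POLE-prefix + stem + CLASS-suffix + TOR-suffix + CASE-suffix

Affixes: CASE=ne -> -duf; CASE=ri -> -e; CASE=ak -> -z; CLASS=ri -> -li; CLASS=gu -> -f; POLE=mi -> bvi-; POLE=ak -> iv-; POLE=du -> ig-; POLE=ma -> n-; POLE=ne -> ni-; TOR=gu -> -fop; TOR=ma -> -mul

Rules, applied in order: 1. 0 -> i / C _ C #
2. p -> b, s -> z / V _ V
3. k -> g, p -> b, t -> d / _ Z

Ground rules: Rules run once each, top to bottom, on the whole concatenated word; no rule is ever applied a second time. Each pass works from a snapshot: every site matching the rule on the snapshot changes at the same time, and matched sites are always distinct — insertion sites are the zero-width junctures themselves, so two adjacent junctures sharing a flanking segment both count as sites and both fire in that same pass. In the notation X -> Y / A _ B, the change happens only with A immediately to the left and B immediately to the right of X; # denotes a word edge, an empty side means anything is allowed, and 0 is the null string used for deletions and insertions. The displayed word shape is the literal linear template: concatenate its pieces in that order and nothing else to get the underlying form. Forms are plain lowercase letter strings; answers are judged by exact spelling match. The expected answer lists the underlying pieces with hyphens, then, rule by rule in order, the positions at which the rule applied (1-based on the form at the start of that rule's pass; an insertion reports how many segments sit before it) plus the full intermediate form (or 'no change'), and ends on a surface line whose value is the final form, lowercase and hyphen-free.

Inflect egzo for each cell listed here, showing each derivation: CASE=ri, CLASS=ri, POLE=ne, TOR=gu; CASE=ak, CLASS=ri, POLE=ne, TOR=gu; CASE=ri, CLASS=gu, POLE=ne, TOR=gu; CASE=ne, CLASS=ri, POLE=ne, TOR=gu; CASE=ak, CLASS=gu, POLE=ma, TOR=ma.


cell CASE=ri, CLASS=ri, POLE=ne, TOR=gu:
underlying: ni-egzo-li-fop-e
1. 0 -> i / C _ C #: no change
2. p -> b, s -> z / V _ V: fires at position(s) 11: niegzolifobe
3. k -> g, p -> b, t -> d / _ Z: no change
surface: niegzolifobe

cell CASE=ak, CLASS=ri, POLE=ne, TOR=gu:
underlying: ni-egzo-li-fop-z
1. 0 -> i / C _ C #: inserts after position(s) 11: niegzolifopiz
2. p -> b, s -> z / V _ V: fires at position(s) 11: niegzolifobiz
3. k -> g, p -> b, t -> d / _ Z: no change
surface: niegzolifobiz

cell CASE=ri, CLASS=gu, POLE=ne, TOR=gu:
underlying: ni-egzo-f-fop-e
1. 0 -> i / C _ C #: no change
2. p -> b, s -> z / V _ V: fires at position(s) 10: niegzoffobe
3. k -> g, p -> b, t -> d / _ Z: no change
surface: niegzoffobe

cell CASE=ne, CLASS=ri, POLE=ne, TOR=gu:
underlying: ni-egzo-li-fop-duf
1. 0 -> i / C _ C #: no change
2. p -> b, s -> z / V _ V: no change
3. k -> g, p -> b, t -> d / _ Z: fires at position(s) 11: niegzolifobduf
surface: niegzolifobduf

cell CASE=ak, CLASS=gu, POLE=ma, TOR=ma:
underlying: n-egzo-f-mul-z
1. 0 -> i / C _ C #: inserts after position(s) 9: negzofmuliz
2. p -> b, s -> z / V _ V: no change
3. k -> g, p -> b, t -> d / _ Z: no change
surface: negzofmuliz


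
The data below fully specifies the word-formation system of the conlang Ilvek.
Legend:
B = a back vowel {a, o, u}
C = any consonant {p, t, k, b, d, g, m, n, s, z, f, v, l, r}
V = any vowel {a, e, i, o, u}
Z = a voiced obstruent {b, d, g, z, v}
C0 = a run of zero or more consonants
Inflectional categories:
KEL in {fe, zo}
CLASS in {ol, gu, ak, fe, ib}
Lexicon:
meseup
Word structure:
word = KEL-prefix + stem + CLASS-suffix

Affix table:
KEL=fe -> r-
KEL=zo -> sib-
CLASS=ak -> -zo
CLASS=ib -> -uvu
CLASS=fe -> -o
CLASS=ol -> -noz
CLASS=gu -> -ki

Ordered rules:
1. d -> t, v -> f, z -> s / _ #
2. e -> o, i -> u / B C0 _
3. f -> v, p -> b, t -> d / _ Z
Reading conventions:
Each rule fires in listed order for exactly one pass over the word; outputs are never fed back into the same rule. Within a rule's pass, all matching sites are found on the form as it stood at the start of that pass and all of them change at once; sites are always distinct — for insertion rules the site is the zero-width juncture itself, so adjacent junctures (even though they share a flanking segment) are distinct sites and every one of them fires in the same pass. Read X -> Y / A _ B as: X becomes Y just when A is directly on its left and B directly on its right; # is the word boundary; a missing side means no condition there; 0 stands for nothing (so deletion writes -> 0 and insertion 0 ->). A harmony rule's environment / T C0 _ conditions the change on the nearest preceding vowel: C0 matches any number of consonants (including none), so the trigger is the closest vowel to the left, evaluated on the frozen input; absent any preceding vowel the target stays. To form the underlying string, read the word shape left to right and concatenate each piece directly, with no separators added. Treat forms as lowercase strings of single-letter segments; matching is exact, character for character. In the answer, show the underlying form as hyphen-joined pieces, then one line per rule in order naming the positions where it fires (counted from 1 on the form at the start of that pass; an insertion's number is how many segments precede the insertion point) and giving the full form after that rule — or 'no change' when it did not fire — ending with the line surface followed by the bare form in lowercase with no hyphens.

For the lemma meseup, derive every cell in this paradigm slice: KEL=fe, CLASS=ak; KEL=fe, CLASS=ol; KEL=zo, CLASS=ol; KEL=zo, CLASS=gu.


cell KEL=fe, CLASS=ak:
underlying: r-meseup-zo
1. d -> t, v -> f, z -> s / _ #: no change
2. e -> o, i -> u / B C0 _: no change
3. f -> v, p -> b, t -> d / _ Z: fires at position(s) 7: rmeseubzo
surface: rmeseubzo

cell KEL=fe, CLASS=ol:
underlying: r-meseup-noz
1. d -> t, v -> f, z -> s / _ #: fires at position(s) 10: rmeseupnos
2. e -> o, i -> u / B C0 _: no change
3. f -> v, p -> b, t -> d / _ Z: no change
surface: rmeseupnos

cell KEL=zo, CLASS=ol:
underlying: sib-meseup-noz
1. d -> t, v -> f, z -> s / _ #: fires at position(s) 12: sibmeseupnos
2. e -> o, i -> u / B C0 _: no change
3. f -> v, p -> b, t -> d / _ Z: no change
surface: sibmeseupnos

cell KEL=zo, CLASS=gu:
underlying: sib-meseup-ki
1. d -> t, v -> f, z -> s / _ #: no change
2. e -> o, i -> u / B C0 _: fires at position(s) 11: sibmeseupku
3. f -> v, p -> b, t -> d / _ Z: no change
surface: sibmeseupku


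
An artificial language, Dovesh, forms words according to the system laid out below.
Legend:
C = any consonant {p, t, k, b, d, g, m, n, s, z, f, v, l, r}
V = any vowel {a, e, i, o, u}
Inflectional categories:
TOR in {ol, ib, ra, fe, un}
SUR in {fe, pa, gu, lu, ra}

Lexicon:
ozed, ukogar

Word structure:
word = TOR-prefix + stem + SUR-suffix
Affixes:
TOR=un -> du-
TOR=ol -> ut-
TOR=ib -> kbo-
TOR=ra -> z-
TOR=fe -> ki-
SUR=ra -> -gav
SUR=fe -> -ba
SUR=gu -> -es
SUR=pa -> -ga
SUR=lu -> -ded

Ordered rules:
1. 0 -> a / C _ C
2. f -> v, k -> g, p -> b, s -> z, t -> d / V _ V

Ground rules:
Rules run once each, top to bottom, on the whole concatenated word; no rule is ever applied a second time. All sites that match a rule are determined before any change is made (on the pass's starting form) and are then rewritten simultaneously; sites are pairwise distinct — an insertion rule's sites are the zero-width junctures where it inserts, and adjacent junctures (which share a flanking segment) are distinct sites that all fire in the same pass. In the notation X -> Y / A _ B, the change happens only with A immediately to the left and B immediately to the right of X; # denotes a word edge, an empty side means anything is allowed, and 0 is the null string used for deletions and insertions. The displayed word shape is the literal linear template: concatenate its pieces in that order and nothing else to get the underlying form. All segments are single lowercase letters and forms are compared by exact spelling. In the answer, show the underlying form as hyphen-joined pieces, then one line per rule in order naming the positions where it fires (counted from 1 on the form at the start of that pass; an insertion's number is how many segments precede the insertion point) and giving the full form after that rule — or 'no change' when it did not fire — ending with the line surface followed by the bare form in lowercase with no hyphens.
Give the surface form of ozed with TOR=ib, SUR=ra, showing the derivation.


underlying: kbo-ozed-gav
1. 0 -> a / C _ C: inserts after position(s) 1, 7: kaboozedagav
2. f -> v, k -> g, p -> b, s -> z, t -> d / V _ V: no change
surface: kaboozedagav


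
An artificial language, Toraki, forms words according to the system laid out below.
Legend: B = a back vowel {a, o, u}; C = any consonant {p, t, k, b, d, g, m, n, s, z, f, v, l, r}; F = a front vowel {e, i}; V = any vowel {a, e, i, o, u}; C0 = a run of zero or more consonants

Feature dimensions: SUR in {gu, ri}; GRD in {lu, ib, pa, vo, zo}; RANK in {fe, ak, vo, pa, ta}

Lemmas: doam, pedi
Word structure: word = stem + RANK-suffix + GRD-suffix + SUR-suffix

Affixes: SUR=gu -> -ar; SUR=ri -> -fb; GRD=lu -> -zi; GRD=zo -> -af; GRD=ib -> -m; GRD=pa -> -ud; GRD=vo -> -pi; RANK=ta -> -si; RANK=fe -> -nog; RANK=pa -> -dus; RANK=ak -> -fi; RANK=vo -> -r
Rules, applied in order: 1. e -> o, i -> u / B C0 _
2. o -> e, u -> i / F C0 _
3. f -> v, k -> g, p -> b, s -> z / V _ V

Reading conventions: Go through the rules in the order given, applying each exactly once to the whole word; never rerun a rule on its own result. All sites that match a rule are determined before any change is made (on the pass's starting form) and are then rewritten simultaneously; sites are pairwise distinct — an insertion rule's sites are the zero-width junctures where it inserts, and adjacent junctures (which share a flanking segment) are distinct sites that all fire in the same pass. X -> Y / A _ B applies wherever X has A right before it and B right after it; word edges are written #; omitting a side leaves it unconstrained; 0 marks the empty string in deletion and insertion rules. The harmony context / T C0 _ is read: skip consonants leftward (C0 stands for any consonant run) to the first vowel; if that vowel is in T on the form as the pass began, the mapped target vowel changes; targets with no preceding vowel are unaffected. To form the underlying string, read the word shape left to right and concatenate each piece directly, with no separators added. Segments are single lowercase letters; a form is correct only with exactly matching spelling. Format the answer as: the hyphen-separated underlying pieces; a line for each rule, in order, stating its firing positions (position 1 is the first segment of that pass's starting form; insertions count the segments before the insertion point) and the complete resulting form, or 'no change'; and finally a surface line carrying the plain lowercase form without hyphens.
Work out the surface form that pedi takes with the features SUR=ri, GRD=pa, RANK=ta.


underlying: pedi-si-ud-fb
1. e -> o, i -> u / B C0 _: no change
2. o -> e, u -> i / F C0 _: fires at position(s) 7: pedisiidfb
3. f -> v, k -> g, p -> b, s -> z / V _ V: fires at position(s) 5: pediziidfb
surface: pediziidfb


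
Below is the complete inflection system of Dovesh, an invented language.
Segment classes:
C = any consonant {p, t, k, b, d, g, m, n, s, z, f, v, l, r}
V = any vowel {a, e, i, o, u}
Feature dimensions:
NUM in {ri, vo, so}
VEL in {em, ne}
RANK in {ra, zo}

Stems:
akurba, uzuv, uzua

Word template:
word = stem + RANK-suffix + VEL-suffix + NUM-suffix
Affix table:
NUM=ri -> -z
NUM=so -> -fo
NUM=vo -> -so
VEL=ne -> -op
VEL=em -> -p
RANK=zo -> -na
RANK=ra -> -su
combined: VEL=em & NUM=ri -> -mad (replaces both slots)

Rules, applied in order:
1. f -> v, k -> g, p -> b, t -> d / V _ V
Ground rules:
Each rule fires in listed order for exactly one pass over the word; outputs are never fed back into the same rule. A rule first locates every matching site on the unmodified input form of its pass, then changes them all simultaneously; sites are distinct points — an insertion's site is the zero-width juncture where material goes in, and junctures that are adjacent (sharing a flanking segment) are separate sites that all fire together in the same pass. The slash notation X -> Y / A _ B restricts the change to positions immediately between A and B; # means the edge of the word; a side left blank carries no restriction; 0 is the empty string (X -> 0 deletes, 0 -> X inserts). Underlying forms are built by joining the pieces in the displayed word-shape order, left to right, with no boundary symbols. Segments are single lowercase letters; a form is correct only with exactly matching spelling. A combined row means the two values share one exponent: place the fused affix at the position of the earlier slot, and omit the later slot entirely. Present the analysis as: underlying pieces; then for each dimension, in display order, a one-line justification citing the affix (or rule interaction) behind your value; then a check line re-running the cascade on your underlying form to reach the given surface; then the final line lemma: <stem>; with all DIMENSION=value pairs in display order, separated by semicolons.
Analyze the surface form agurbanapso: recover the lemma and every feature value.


underlying: akurba-na-p-so
NUM=vo - signalled by the affix -so
VEL=em - signalled by the affix -p
RANK=zo - signalled by the affix -na
check: akurbanapso -> agurbanapso
lemma: akurba; NUM=vo; VEL=em; RANK=zo
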